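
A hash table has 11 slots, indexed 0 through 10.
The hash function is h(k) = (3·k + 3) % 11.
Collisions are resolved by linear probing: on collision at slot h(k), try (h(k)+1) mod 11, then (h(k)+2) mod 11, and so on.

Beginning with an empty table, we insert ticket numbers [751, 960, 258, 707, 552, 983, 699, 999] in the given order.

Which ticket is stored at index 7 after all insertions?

258

Insert 751: h=1, slot 1 empty → index 1.
Insert 960: h=1, slot 1 occupied → index 2.
Insert 258: h=7, slot 7 empty → index 7.
Insert 707: h=1, slots 1,2 occupied → index 3.
Insert 552: h=9, slot 9 empty → index 9.
Insert 983: h=4, slot 4 empty → index 4.
Insert 699: h=10, slot 10 empty → index 10.
Insert 999: h=8, slot 8 empty → index 8.
Table: [—, 751, 960, 707, 983, —, —, 258, 999, 552, 699]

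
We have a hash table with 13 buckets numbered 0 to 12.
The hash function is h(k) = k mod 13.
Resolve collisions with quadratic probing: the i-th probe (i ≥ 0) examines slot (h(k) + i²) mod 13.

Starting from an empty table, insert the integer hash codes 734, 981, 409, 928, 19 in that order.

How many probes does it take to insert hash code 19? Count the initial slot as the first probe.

734 hashes to 6; slot 6 is free → place at 6.
981 hashes to 6; 6 taken → place at 7.
409 hashes to 6; 6,7 taken → place at 10.
928 hashes to 5; slot 5 is free → place at 5.
19 hashes to 6; 6,7,10 taken → place at 2.
Table: [∅, ∅, 19, ∅, ∅, 928, 734, 981, ∅, ∅, 409, ∅, ∅]

4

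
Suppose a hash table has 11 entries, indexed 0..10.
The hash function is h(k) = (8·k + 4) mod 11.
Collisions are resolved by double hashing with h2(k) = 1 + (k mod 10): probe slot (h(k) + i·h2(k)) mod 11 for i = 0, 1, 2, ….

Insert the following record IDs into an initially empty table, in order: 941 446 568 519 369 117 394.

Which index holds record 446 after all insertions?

4

941 hashes to 8; slot 8 is free => place at 8.
446 hashes to 8, h2=7; 8 taken => place at 4.
568 hashes to 5; slot 5 is free => place at 5.
519 hashes to 9; slot 9 is free => place at 9.
369 hashes to 8, h2=10; 8 taken => place at 7.
117 hashes to 5, h2=8; 5 taken => place at 2.
394 hashes to 10; slot 10 is free => place at 10.
Table: [—, —, 117, —, 446, 568, —, 369, 941, 519, 394]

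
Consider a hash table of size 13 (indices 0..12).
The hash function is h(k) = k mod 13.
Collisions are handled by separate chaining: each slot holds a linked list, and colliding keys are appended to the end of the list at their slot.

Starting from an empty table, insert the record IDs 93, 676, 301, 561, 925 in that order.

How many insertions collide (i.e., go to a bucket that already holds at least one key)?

3

Insert 93: h=2, bucket 2 empty → new chain.
Insert 676: h=0, bucket 0 empty → new chain.
Insert 301: h=2, bucket 2 nonempty → append to chain.
Insert 561: h=2, bucket 2 nonempty → append to chain.
Insert 925: h=2, bucket 2 nonempty → append to chain.
Final buckets:
0: 676
1: .
2: 93 -> 301 -> 561 -> 925
3: .
4: .
5: .
6: .
7: .
8: .
9: .
10: .
11: .
12: .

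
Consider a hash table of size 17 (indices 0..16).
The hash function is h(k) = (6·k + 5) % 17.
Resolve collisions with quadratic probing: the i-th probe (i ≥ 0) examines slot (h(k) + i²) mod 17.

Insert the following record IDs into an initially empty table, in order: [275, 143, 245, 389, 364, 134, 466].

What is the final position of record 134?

11

Insert 275: h=6, slot 6 empty => index 6.
Insert 143: h=13, slot 13 empty => index 13.
Insert 245: h=13, slot 13 occupied => index 14.
Insert 389: h=10, slot 10 empty => index 10.
Insert 364: h=13, slots 13,14 occupied => index 0.
Insert 134: h=10, slot 10 occupied => index 11.
Insert 466: h=13, slots 13,14,0 occupied => index 5.
Table: [364, _, _, _, _, 466, 275, _, _, _, 389, 134, _, 143, 245, _, _]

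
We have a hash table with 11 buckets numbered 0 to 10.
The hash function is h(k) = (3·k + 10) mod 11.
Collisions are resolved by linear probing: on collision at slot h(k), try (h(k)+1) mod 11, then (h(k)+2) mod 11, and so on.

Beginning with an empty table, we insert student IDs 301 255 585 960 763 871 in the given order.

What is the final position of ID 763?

Insert 301: h=0, slot 0 empty → index 0.
Insert 255: h=5, slot 5 empty → index 5.
Insert 585: h=5, slot 5 occupied → index 6.
Insert 960: h=8, slot 8 empty → index 8.
Insert 763: h=0, slot 0 occupied → index 1.
Insert 871: h=5, slots 5,6 occupied → index 7.
Table: [301, 763, -, -, -, 255, 585, 871, 960, -, -]

1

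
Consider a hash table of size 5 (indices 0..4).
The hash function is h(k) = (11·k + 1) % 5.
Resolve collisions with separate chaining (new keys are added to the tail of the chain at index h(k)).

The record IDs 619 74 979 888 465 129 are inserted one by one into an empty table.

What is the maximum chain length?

619 → bucket 0
74 → bucket 0 (collision)
979 → bucket 0 (collision)
888 → bucket 4
465 → bucket 1
129 → bucket 0 (collision)
Final buckets:
0: 619 -> 74 -> 979 -> 129
1: 465
2: -
3: -
4: 888

4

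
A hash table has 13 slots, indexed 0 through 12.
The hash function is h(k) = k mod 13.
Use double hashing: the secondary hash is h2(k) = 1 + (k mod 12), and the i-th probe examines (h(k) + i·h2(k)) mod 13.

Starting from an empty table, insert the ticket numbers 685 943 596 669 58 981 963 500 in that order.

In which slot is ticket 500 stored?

685: h=9 => slot 9
943: h=7 => slot 7
596: h=11 => slot 11
669: h=6 => slot 6
58: h=6, h2=11, probe 6,4 => slot 4
981: h=6, h2=10, probe 6,3 => slot 3
963: h=1 => slot 1
500: h=6, h2=9, probe 6,2 => slot 2
Table: [-, 963, 500, 981, 58, -, 669, 943, -, 685, -, 596, -]

2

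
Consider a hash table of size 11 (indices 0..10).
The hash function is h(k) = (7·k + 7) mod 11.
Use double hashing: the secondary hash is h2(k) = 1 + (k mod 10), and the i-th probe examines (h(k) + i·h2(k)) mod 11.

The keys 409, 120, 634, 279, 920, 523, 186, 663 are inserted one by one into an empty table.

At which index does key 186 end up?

7

Insert 409: h=10, slot 10 empty -> index 10.
Insert 120: h=0, slot 0 empty -> index 0.
Insert 634: h=1, slot 1 empty -> index 1.
Insert 279: h=2, slot 2 empty -> index 2.
Insert 920: h=1, h2=1, slots 1,2 occupied -> index 3.
Insert 523: h=5, slot 5 empty -> index 5.
Insert 186: h=0, h2=7, slot 0 occupied -> index 7.
Insert 663: h=6, slot 6 empty -> index 6.
Table: [120, 634, 279, 920, _, 523, 663, 186, _, _, 409]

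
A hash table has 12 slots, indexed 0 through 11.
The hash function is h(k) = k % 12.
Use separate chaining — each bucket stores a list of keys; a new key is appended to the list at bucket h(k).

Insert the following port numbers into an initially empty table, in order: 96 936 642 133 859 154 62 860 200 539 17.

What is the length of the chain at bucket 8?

2

Insert 96: h=0, bucket 0 empty → new chain.
Insert 936: h=0, bucket 0 nonempty → append to chain.
Insert 642: h=6, bucket 6 empty → new chain.
Insert 133: h=1, bucket 1 empty → new chain.
Insert 859: h=7, bucket 7 empty → new chain.
Insert 154: h=10, bucket 10 empty → new chain.
Insert 62: h=2, bucket 2 empty → new chain.
Insert 860: h=8, bucket 8 empty → new chain.
Insert 200: h=8, bucket 8 nonempty → append to chain.
Insert 539: h=11, bucket 11 empty → new chain.
Insert 17: h=5, bucket 5 empty → new chain.
Final buckets:
0: 96 -> 936
1: 133
2: 62
3: -
4: -
5: 17
6: 642
7: 859
8: 860 -> 200
9: -
10: 154
11: 539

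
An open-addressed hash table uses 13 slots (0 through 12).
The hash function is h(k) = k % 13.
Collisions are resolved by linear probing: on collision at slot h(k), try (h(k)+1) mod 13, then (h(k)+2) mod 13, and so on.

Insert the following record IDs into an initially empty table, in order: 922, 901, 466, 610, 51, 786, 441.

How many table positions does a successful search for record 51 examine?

3

922 hashes to 12; slot 12 is free -> place at 12.
901 hashes to 4; slot 4 is free -> place at 4.
466 hashes to 11; slot 11 is free -> place at 11.
610 hashes to 12; 12 taken -> place at 0.
51 hashes to 12; 12,0 taken -> place at 1.
786 hashes to 6; slot 6 is free -> place at 6.
441 hashes to 12; 12,0,1 taken -> place at 2.
Table: [610, 51, 441, ∅, 901, ∅, 786, ∅, ∅, ∅, ∅, 466, 922]
Lookup 51: h=12, probe 12,0,1 → found at 1.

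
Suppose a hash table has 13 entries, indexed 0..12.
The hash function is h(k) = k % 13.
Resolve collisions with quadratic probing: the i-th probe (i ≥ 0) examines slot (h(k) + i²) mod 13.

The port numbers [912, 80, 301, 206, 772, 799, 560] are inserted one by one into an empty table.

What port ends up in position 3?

912 hashes to 2; slot 2 is free => place at 2.
80 hashes to 2; 2 taken => place at 3.
301 hashes to 2; 2,3 taken => place at 6.
206 hashes to 11; slot 11 is free => place at 11.
772 hashes to 5; slot 5 is free => place at 5.
799 hashes to 6; 6 taken => place at 7.
560 hashes to 1; slot 1 is free => place at 1.
Table: [_, 560, 912, 80, _, 772, 301, 799, _, _, _, 206, _]

80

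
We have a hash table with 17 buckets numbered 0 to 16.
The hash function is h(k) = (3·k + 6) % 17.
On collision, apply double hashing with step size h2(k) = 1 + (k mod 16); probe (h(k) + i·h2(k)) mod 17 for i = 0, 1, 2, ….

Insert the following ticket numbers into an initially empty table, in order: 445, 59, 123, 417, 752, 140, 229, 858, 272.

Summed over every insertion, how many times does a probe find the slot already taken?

5

445: h=15 => slot 15
59: h=13 => slot 13
123: h=1 => slot 1
417: h=16 => slot 16
752: h=1, h2=1, probe 1,2 => slot 2
140: h=1, h2=13, probe 1,14 => slot 14
229: h=13, h2=6, probe 13,2,8 => slot 8
858: h=13, h2=11, probe 13,7 => slot 7
272: h=6 => slot 6
Table: [-, 123, 752, -, -, -, 272, 858, 229, -, -, -, -, 59, 140, 445, 417]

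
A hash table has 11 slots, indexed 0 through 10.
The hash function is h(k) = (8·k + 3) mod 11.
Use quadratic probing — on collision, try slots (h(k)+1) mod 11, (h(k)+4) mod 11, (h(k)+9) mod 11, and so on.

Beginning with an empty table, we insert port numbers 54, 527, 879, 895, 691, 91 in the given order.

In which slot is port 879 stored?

Insert 54: h=6, slot 6 empty -> index 6.
Insert 527: h=6, slot 6 occupied -> index 7.
Insert 879: h=6, slots 6,7 occupied -> index 10.
Insert 895: h=2, slot 2 empty -> index 2.
Insert 691: h=9, slot 9 empty -> index 9.
Insert 91: h=5, slot 5 empty -> index 5.
Table: [_, _, 895, _, _, 91, 54, 527, _, 691, 879]

10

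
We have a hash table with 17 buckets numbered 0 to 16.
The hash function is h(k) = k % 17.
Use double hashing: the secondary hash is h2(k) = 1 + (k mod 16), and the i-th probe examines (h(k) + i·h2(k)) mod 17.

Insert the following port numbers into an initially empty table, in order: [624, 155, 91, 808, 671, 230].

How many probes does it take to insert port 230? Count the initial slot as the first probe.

2

Insert 624: h=12, slot 12 empty => index 12.
Insert 155: h=2, slot 2 empty => index 2.
Insert 91: h=6, slot 6 empty => index 6.
Insert 808: h=9, slot 9 empty => index 9.
Insert 671: h=8, slot 8 empty => index 8.
Insert 230: h=9, h2=7, slot 9 occupied => index 16.
Table: [_, _, 155, _, _, _, 91, _, 671, 808, _, _, 624, _, _, _, 230]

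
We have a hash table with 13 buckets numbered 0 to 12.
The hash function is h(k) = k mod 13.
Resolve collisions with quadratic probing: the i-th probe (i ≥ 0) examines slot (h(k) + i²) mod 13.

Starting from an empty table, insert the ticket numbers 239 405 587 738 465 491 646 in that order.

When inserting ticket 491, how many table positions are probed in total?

Insert 239: h=5, slot 5 empty => index 5.
Insert 405: h=2, slot 2 empty => index 2.
Insert 587: h=2, slot 2 occupied => index 3.
Insert 738: h=10, slot 10 empty => index 10.
Insert 465: h=10, slot 10 occupied => index 11.
Insert 491: h=10, slots 10,11 occupied => index 1.
Insert 646: h=9, slot 9 empty => index 9.
Table: [-, 491, 405, 587, -, 239, -, -, -, 646, 738, 465, -]

3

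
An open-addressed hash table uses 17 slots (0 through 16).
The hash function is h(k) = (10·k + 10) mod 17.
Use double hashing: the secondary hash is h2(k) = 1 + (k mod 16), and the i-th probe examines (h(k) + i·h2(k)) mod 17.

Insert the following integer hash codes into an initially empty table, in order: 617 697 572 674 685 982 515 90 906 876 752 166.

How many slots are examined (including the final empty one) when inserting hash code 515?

Insert 617: h=9, slot 9 empty => index 9.
Insert 697: h=10, slot 10 empty => index 10.
Insert 572: h=1, slot 1 empty => index 1.
Insert 674: h=1, h2=3, slot 1 occupied => index 4.
Insert 685: h=9, h2=14, slot 9 occupied => index 6.
Insert 982: h=4, h2=7, slot 4 occupied => index 11.
Insert 515: h=9, h2=4, slot 9 occupied => index 13.
Insert 90: h=9, h2=11, slot 9 occupied => index 3.
Insert 906: h=9, h2=11, slots 9,3 occupied => index 14.
Insert 876: h=15, slot 15 empty => index 15.
Insert 752: h=16, slot 16 empty => index 16.
Insert 166: h=4, h2=7, slots 4,11,1 occupied => index 8.
Table: [., 572, ., 90, 674, ., 685, ., 166, 617, 697, 982, ., 515, 906, 876, 752]

2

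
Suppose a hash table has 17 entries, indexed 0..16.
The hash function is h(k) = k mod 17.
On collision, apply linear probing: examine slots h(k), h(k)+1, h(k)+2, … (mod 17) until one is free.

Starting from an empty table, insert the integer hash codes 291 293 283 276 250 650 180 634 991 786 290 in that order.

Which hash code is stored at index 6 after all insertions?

291: h=2 => slot 2
293: h=4 => slot 4
283: h=11 => slot 11
276: h=4, probe 4,5 => slot 5
250: h=12 => slot 12
650: h=4, probe 4,5,6 => slot 6
180: h=10 => slot 10
634: h=5, probe 5,6,7 => slot 7
991: h=5, probe 5,6,7,8 => slot 8
786: h=4, probe 4,5,6,7,8,9 => slot 9
290: h=1 => slot 1
Table: [., 290, 291, ., 293, 276, 650, 634, 991, 786, 180, 283, 250, ., ., ., .]

650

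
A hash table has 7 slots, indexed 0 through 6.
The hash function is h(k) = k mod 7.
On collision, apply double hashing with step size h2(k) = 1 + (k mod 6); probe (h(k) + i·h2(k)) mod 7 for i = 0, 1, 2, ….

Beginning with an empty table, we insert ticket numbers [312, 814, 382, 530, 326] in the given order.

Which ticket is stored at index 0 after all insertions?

382

312 hashes to 4; slot 4 is free => place at 4.
814 hashes to 2; slot 2 is free => place at 2.
382 hashes to 4, h2=5; 4,2 taken => place at 0.
530 hashes to 5; slot 5 is free => place at 5.
326 hashes to 4, h2=3; 4,0 taken => place at 3.
Table: [382, -, 814, 326, 312, 530, -]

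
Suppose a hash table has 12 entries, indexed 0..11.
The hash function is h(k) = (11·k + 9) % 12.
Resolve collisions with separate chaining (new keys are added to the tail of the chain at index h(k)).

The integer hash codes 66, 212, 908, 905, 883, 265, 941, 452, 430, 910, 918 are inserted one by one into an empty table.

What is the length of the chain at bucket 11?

Insert 66: h=3, bucket 3 empty -> new chain.
Insert 212: h=1, bucket 1 empty -> new chain.
Insert 908: h=1, bucket 1 nonempty -> append to chain.
Insert 905: h=4, bucket 4 empty -> new chain.
Insert 883: h=2, bucket 2 empty -> new chain.
Insert 265: h=8, bucket 8 empty -> new chain.
Insert 941: h=4, bucket 4 nonempty -> append to chain.
Insert 452: h=1, bucket 1 nonempty -> append to chain.
Insert 430: h=11, bucket 11 empty -> new chain.
Insert 910: h=11, bucket 11 nonempty -> append to chain.
Insert 918: h=3, bucket 3 nonempty -> append to chain.
Final buckets:
0: ∅
1: 212 -> 908 -> 452
2: 883
3: 66 -> 918
4: 905 -> 941
5: ∅
6: ∅
7: ∅
8: 265
9: ∅
10: ∅
11: 430 -> 910

2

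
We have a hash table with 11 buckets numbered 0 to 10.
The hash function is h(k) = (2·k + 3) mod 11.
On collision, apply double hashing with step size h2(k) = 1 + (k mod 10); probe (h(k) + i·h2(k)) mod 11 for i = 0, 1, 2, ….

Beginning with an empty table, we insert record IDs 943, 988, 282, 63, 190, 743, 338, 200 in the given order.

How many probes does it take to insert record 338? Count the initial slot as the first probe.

4

943 hashes to 8; slot 8 is free => place at 8.
988 hashes to 10; slot 10 is free => place at 10.
282 hashes to 6; slot 6 is free => place at 6.
63 hashes to 8, h2=4; 8 taken => place at 1.
190 hashes to 9; slot 9 is free => place at 9.
743 hashes to 4; slot 4 is free => place at 4.
338 hashes to 8, h2=9; 8,6,4 taken => place at 2.
200 hashes to 7; slot 7 is free => place at 7.
Table: [_, 63, 338, _, 743, _, 282, 200, 943, 190, 988]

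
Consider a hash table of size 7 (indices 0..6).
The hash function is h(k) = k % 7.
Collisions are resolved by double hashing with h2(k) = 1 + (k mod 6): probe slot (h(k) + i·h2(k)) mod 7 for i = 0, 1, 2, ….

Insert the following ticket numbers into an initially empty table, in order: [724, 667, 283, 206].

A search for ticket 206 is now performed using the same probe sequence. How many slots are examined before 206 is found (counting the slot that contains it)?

724 hashes to 3; slot 3 is free => place at 3.
667 hashes to 2; slot 2 is free => place at 2.
283 hashes to 3, h2=2; 3 taken => place at 5.
206 hashes to 3, h2=3; 3 taken => place at 6.
Table: [∅, ∅, 667, 724, ∅, 283, 206]
Lookup 206: h=3, h2=3, probe 3,6 → found at 6.

2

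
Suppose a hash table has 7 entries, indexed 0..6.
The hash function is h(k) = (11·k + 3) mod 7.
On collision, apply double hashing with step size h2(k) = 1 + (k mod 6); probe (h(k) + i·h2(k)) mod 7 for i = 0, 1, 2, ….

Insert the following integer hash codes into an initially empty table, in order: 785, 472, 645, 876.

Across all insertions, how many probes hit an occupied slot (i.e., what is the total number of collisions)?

Insert 785: h=0, slot 0 empty -> index 0.
Insert 472: h=1, slot 1 empty -> index 1.
Insert 645: h=0, h2=4, slot 0 occupied -> index 4.
Insert 876: h=0, h2=1, slots 0,1 occupied -> index 2.
Table: [785, 472, 876, ., 645, ., .]

3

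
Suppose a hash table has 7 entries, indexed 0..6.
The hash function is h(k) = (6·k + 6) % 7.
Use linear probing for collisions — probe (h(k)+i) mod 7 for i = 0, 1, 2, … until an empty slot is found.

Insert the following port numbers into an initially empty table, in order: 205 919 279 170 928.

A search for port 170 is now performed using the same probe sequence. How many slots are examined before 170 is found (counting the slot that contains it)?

205: h=4 => slot 4
919: h=4, probe 4,5 => slot 5
279: h=0 => slot 0
170: h=4, probe 4,5,6 => slot 6
928: h=2 => slot 2
Table: [279, ∅, 928, ∅, 205, 919, 170]
Lookup 170: h=4, probe 4,5,6 → found at 6.

3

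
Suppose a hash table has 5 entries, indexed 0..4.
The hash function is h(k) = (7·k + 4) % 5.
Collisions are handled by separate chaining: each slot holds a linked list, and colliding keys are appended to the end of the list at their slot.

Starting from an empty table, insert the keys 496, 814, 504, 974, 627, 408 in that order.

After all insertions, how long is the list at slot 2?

3

496 -> bucket 1
814 -> bucket 2
504 -> bucket 2 (collision)
974 -> bucket 2 (collision)
627 -> bucket 3
408 -> bucket 0
Final buckets:
0: 408
1: 496
2: 814 -> 504 -> 974
3: 627
4: -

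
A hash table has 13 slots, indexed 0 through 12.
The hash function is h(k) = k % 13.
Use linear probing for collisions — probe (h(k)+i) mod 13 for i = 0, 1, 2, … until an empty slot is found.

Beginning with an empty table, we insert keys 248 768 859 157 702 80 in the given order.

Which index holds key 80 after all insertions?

5

248 hashes to 1; slot 1 is free => place at 1.
768 hashes to 1; 1 taken => place at 2.
859 hashes to 1; 1,2 taken => place at 3.
157 hashes to 1; 1,2,3 taken => place at 4.
702 hashes to 0; slot 0 is free => place at 0.
80 hashes to 2; 2,3,4 taken => place at 5.
Table: [702, 248, 768, 859, 157, 80, —, —, —, —, —, —, —]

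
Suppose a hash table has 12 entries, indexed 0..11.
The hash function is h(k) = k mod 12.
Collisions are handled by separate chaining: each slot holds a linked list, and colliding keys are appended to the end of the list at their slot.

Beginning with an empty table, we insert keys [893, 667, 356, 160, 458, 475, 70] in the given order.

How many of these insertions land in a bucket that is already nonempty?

893 → bucket 5
667 → bucket 7
356 → bucket 8
160 → bucket 4
458 → bucket 2
475 → bucket 7 (collision)
70 → bucket 10
Final buckets:
0: ∅
1: ∅
2: 458
3: ∅
4: 160
5: 893
6: ∅
7: 667 -> 475
8: 356
9: ∅
10: 70
11: ∅

1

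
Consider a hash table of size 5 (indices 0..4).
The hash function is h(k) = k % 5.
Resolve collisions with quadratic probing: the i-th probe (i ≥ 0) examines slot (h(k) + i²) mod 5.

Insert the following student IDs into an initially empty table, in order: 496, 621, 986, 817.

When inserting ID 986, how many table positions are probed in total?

3

496 hashes to 1; slot 1 is free → place at 1.
621 hashes to 1; 1 taken → place at 2.
986 hashes to 1; 1,2 taken → place at 0.
817 hashes to 2; 2 taken → place at 3.
Table: [986, 496, 621, 817, —]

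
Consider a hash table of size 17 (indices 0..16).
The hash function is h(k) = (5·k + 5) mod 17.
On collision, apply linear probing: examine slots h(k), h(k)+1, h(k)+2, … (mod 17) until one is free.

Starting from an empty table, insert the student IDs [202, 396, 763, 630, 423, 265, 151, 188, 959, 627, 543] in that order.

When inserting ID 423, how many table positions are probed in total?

4

202 hashes to 12; slot 12 is free → place at 12.
396 hashes to 13; slot 13 is free → place at 13.
763 hashes to 12; 12,13 taken → place at 14.
630 hashes to 10; slot 10 is free → place at 10.
423 hashes to 12; 12,13,14 taken → place at 15.
265 hashes to 4; slot 4 is free → place at 4.
151 hashes to 12; 12,13,14,15 taken → place at 16.
188 hashes to 10; 10 taken → place at 11.
959 hashes to 6; slot 6 is free → place at 6.
627 hashes to 12; 12,13,14,15,16 taken → place at 0.
543 hashes to 0; 0 taken → place at 1.
Table: [627, 543, —, —, 265, —, 959, —, —, —, 630, 188, 202, 396, 763, 423, 151]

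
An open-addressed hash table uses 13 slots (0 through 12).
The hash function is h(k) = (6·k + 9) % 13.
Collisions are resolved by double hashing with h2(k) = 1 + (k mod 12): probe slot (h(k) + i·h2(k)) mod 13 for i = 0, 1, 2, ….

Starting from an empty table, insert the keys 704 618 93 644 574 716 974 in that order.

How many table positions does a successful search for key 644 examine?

Insert 704: h=8, slot 8 empty => index 8.
Insert 618: h=12, slot 12 empty => index 12.
Insert 93: h=8, h2=10, slot 8 occupied => index 5.
Insert 644: h=12, h2=9, slots 12,8 occupied => index 4.
Insert 574: h=8, h2=11, slot 8 occupied => index 6.
Insert 716: h=2, slot 2 empty => index 2.
Insert 974: h=3, slot 3 empty => index 3.
Table: [., ., 716, 974, 644, 93, 574, ., 704, ., ., ., 618]
Lookup 644: h=12, h2=9, probe 12,8,4 → found at 4.

3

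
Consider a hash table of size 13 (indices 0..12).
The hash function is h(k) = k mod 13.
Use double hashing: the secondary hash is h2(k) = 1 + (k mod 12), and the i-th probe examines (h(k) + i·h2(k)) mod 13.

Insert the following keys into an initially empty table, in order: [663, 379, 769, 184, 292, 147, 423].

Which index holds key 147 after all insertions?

8

663 hashes to 0; slot 0 is free => place at 0.
379 hashes to 2; slot 2 is free => place at 2.
769 hashes to 2, h2=2; 2 taken => place at 4.
184 hashes to 2, h2=5; 2 taken => place at 7.
292 hashes to 6; slot 6 is free => place at 6.
147 hashes to 4, h2=4; 4 taken => place at 8.
423 hashes to 7, h2=4; 7 taken => place at 11.
Table: [663, -, 379, -, 769, -, 292, 184, 147, -, -, 423, -]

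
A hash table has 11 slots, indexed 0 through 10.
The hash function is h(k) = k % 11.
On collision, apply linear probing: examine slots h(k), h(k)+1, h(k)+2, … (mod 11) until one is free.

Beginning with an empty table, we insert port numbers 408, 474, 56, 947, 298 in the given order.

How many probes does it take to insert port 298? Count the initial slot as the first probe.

408 hashes to 1; slot 1 is free => place at 1.
474 hashes to 1; 1 taken => place at 2.
56 hashes to 1; 1,2 taken => place at 3.
947 hashes to 1; 1,2,3 taken => place at 4.
298 hashes to 1; 1,2,3,4 taken => place at 5.
Table: [., 408, 474, 56, 947, 298, ., ., ., ., .]

5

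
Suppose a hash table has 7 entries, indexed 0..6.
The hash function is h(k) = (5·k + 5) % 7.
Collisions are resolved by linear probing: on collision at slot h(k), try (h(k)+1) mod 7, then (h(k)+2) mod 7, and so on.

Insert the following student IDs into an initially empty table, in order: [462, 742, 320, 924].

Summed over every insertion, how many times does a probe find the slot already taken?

3

Insert 462: h=5, slot 5 empty -> index 5.
Insert 742: h=5, slot 5 occupied -> index 6.
Insert 320: h=2, slot 2 empty -> index 2.
Insert 924: h=5, slots 5,6 occupied -> index 0.
Table: [924, ∅, 320, ∅, ∅, 462, 742]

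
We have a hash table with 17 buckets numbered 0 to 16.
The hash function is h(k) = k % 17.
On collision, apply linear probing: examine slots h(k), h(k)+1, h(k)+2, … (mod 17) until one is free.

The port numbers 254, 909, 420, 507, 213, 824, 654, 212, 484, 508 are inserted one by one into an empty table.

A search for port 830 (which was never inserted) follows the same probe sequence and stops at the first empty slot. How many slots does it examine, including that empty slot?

5

254 hashes to 16; slot 16 is free => place at 16.
909 hashes to 8; slot 8 is free => place at 8.
420 hashes to 12; slot 12 is free => place at 12.
507 hashes to 14; slot 14 is free => place at 14.
213 hashes to 9; slot 9 is free => place at 9.
824 hashes to 8; 8,9 taken => place at 10.
654 hashes to 8; 8,9,10 taken => place at 11.
212 hashes to 8; 8,9,10,11,12 taken => place at 13.
484 hashes to 8; 8,9,10,11,12,13,14 taken => place at 15.
508 hashes to 15; 15,16 taken => place at 0.
Table: [508, —, —, —, —, —, —, —, 909, 213, 824, 654, 420, 212, 507, 484, 254]
Lookup 830: h=14, probe 14,15,16,0,1 → slot 1 empty, not found.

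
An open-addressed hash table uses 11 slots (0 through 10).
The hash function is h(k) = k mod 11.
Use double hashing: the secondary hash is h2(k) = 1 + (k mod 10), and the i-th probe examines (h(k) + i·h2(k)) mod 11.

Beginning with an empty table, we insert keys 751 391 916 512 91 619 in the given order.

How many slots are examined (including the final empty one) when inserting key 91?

2

751: h=3 => slot 3
391: h=6 => slot 6
916: h=3, h2=7, probe 3,10 => slot 10
512: h=6, h2=3, probe 6,9 => slot 9
91: h=3, h2=2, probe 3,5 => slot 5
619: h=3, h2=10, probe 3,2 => slot 2
Table: [_, _, 619, 751, _, 91, 391, _, _, 512, 916]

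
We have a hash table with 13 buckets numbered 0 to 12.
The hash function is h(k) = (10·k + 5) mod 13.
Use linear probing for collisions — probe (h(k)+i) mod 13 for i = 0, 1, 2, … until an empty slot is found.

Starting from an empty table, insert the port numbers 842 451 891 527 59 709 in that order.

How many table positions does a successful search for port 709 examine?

4

842 hashes to 1; slot 1 is free => place at 1.
451 hashes to 4; slot 4 is free => place at 4.
891 hashes to 10; slot 10 is free => place at 10.
527 hashes to 10; 10 taken => place at 11.
59 hashes to 10; 10,11 taken => place at 12.
709 hashes to 10; 10,11,12 taken => place at 0.
Table: [709, 842, _, _, 451, _, _, _, _, _, 891, 527, 59]
Lookup 709: h=10, probe 10,11,12,0 → found at 0.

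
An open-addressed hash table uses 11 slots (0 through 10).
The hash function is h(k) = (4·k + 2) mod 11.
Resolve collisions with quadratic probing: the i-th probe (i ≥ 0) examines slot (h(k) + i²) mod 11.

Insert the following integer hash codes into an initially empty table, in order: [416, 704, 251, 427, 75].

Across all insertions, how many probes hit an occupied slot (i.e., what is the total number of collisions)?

6

Insert 416: h=5, slot 5 empty → index 5.
Insert 704: h=2, slot 2 empty → index 2.
Insert 251: h=5, slot 5 occupied → index 6.
Insert 427: h=5, slots 5,6 occupied → index 9.
Insert 75: h=5, slots 5,6,9 occupied → index 3.
Table: [∅, ∅, 704, 75, ∅, 416, 251, ∅, ∅, 427, ∅]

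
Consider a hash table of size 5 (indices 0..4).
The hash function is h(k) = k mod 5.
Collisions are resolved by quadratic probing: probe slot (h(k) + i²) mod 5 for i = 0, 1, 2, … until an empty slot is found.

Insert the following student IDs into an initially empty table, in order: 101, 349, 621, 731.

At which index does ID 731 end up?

0

101 hashes to 1; slot 1 is free -> place at 1.
349 hashes to 4; slot 4 is free -> place at 4.
621 hashes to 1; 1 taken -> place at 2.
731 hashes to 1; 1,2 taken -> place at 0.
Table: [731, 101, 621, ∅, 349]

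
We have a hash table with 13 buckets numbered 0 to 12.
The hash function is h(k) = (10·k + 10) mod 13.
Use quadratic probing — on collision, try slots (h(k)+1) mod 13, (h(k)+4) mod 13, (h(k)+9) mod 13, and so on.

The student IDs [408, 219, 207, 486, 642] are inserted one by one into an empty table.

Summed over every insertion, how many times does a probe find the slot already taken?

Insert 408: h=8, slot 8 empty => index 8.
Insert 219: h=3, slot 3 empty => index 3.
Insert 207: h=0, slot 0 empty => index 0.
Insert 486: h=8, slot 8 occupied => index 9.
Insert 642: h=8, slots 8,9 occupied => index 12.
Table: [207, ., ., 219, ., ., ., ., 408, 486, ., ., 642]

3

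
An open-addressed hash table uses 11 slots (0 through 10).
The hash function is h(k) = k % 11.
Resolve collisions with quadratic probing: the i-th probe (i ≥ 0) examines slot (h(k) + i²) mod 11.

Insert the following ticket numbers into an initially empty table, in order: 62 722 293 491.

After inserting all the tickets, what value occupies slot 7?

62

62 hashes to 7; slot 7 is free → place at 7.
722 hashes to 7; 7 taken → place at 8.
293 hashes to 7; 7,8 taken → place at 0.
491 hashes to 7; 7,8,0 taken → place at 5.
Table: [293, ∅, ∅, ∅, ∅, 491, ∅, 62, 722, ∅, ∅]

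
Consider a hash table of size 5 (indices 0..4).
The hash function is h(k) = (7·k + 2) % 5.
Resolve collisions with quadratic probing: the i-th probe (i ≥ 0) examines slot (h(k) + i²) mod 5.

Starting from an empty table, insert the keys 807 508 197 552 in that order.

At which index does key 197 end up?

Insert 807: h=1, slot 1 empty => index 1.
Insert 508: h=3, slot 3 empty => index 3.
Insert 197: h=1, slot 1 occupied => index 2.
Insert 552: h=1, slots 1,2 occupied => index 0.
Table: [552, 807, 197, 508, ∅]

2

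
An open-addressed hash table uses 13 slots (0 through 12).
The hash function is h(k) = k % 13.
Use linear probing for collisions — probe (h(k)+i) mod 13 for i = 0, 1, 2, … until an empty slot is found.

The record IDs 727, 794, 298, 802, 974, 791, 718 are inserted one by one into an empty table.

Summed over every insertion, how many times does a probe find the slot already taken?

4

Insert 727: h=12, slot 12 empty => index 12.
Insert 794: h=1, slot 1 empty => index 1.
Insert 298: h=12, slot 12 occupied => index 0.
Insert 802: h=9, slot 9 empty => index 9.
Insert 974: h=12, slots 12,0,1 occupied => index 2.
Insert 791: h=11, slot 11 empty => index 11.
Insert 718: h=3, slot 3 empty => index 3.
Table: [298, 794, 974, 718, ∅, ∅, ∅, ∅, ∅, 802, ∅, 791, 727]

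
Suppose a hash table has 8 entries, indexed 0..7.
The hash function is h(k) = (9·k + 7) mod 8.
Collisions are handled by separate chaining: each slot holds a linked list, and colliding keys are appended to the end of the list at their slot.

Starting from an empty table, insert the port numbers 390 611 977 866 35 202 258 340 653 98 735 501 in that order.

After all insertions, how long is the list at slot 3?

1

Insert 390: h=5, bucket 5 empty -> new chain.
Insert 611: h=2, bucket 2 empty -> new chain.
Insert 977: h=0, bucket 0 empty -> new chain.
Insert 866: h=1, bucket 1 empty -> new chain.
Insert 35: h=2, bucket 2 nonempty -> append to chain.
Insert 202: h=1, bucket 1 nonempty -> append to chain.
Insert 258: h=1, bucket 1 nonempty -> append to chain.
Insert 340: h=3, bucket 3 empty -> new chain.
Insert 653: h=4, bucket 4 empty -> new chain.
Insert 98: h=1, bucket 1 nonempty -> append to chain.
Insert 735: h=6, bucket 6 empty -> new chain.
Insert 501: h=4, bucket 4 nonempty -> append to chain.
Final buckets:
0: 977
1: 866 -> 202 -> 258 -> 98
2: 611 -> 35
3: 340
4: 653 -> 501
5: 390
6: 735
7: —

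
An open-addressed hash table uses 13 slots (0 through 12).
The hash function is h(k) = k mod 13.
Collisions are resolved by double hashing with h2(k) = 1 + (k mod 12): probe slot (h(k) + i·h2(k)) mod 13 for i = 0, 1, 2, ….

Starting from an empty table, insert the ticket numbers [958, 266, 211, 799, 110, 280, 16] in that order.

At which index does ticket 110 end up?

958 hashes to 9; slot 9 is free -> place at 9.
266 hashes to 6; slot 6 is free -> place at 6.
211 hashes to 3; slot 3 is free -> place at 3.
799 hashes to 6, h2=8; 6 taken -> place at 1.
110 hashes to 6, h2=3; 6,9 taken -> place at 12.
280 hashes to 7; slot 7 is free -> place at 7.
16 hashes to 3, h2=5; 3 taken -> place at 8.
Table: [∅, 799, ∅, 211, ∅, ∅, 266, 280, 16, 958, ∅, ∅, 110]

12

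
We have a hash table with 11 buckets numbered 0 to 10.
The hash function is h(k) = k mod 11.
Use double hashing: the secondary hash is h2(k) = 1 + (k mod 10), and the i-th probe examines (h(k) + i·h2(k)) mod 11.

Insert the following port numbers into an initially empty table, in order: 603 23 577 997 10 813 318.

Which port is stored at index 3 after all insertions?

813

603: h=9 => slot 9
23: h=1 => slot 1
577: h=5 => slot 5
997: h=7 => slot 7
10: h=10 => slot 10
813: h=10, h2=4, probe 10,3 => slot 3
318: h=10, h2=9, probe 10,8 => slot 8
Table: [_, 23, _, 813, _, 577, _, 997, 318, 603, 10]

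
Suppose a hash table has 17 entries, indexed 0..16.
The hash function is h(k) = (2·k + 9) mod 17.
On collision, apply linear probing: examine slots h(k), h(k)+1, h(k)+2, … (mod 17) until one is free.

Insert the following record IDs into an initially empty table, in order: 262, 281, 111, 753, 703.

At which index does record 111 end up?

11

Insert 262: h=6, slot 6 empty -> index 6.
Insert 281: h=10, slot 10 empty -> index 10.
Insert 111: h=10, slot 10 occupied -> index 11.
Insert 753: h=2, slot 2 empty -> index 2.
Insert 703: h=4, slot 4 empty -> index 4.
Table: [., ., 753, ., 703, ., 262, ., ., ., 281, 111, ., ., ., ., .]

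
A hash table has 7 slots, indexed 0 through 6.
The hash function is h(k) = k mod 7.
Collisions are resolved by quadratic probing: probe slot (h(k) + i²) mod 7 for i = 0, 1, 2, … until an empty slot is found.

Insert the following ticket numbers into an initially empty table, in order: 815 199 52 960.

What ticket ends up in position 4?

815: h=3 -> slot 3
199: h=3, probe 3,4 -> slot 4
52: h=3, probe 3,4,0 -> slot 0
960: h=1 -> slot 1
Table: [52, 960, _, 815, 199, _, _]

199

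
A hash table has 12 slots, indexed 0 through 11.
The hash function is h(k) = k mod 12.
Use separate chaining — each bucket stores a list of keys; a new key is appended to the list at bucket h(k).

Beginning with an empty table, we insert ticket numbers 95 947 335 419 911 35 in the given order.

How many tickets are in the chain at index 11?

6

95 -> bucket 11
947 -> bucket 11 (collision)
335 -> bucket 11 (collision)
419 -> bucket 11 (collision)
911 -> bucket 11 (collision)
35 -> bucket 11 (collision)
Final buckets:
0: ∅
1: ∅
2: ∅
3: ∅
4: ∅
5: ∅
6: ∅
7: ∅
8: ∅
9: ∅
10: ∅
11: 95 -> 947 -> 335 -> 419 -> 911 -> 35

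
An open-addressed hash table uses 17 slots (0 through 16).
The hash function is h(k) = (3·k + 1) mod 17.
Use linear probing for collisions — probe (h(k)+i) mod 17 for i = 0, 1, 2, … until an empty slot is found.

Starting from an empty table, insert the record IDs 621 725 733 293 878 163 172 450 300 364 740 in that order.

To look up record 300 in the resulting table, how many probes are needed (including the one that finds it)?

3

Insert 621: h=11, slot 11 empty → index 11.
Insert 725: h=0, slot 0 empty → index 0.
Insert 733: h=7, slot 7 empty → index 7.
Insert 293: h=13, slot 13 empty → index 13.
Insert 878: h=0, slot 0 occupied → index 1.
Insert 163: h=14, slot 14 empty → index 14.
Insert 172: h=7, slot 7 occupied → index 8.
Insert 450: h=8, slot 8 occupied → index 9.
Insert 300: h=0, slots 0,1 occupied → index 2.
Insert 364: h=5, slot 5 empty → index 5.
Insert 740: h=11, slot 11 occupied → index 12.
Table: [725, 878, 300, ∅, ∅, 364, ∅, 733, 172, 450, ∅, 621, 740, 293, 163, ∅, ∅]
Lookup 300: h=0, probe 0,1,2 → found at 2.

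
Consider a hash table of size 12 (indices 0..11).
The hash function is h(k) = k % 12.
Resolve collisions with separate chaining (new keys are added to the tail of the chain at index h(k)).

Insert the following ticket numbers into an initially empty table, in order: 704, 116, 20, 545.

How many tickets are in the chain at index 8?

3

704 → bucket 8
116 → bucket 8 (collision)
20 → bucket 8 (collision)
545 → bucket 5
Final buckets:
0: ∅
1: ∅
2: ∅
3: ∅
4: ∅
5: 545
6: ∅
7: ∅
8: 704 -> 116 -> 20
9: ∅
10: ∅
11: ∅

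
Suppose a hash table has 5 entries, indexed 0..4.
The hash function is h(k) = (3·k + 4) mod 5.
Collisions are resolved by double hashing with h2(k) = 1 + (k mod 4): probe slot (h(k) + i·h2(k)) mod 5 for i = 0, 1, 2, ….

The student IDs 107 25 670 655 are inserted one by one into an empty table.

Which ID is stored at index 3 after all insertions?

107: h=0 -> slot 0
25: h=4 -> slot 4
670: h=4, h2=3, probe 4,2 -> slot 2
655: h=4, h2=4, probe 4,3 -> slot 3
Table: [107, -, 670, 655, 25]

655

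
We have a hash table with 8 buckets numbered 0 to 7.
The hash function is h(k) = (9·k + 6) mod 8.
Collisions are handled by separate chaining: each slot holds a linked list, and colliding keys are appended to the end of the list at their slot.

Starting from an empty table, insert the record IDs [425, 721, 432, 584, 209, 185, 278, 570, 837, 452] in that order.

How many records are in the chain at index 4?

1

Insert 425: h=7, bucket 7 empty → new chain.
Insert 721: h=7, bucket 7 nonempty → append to chain.
Insert 432: h=6, bucket 6 empty → new chain.
Insert 584: h=6, bucket 6 nonempty → append to chain.
Insert 209: h=7, bucket 7 nonempty → append to chain.
Insert 185: h=7, bucket 7 nonempty → append to chain.
Insert 278: h=4, bucket 4 empty → new chain.
Insert 570: h=0, bucket 0 empty → new chain.
Insert 837: h=3, bucket 3 empty → new chain.
Insert 452: h=2, bucket 2 empty → new chain.
Final buckets:
0: 570
1: _
2: 452
3: 837
4: 278
5: _
6: 432 -> 584
7: 425 -> 721 -> 209 -> 185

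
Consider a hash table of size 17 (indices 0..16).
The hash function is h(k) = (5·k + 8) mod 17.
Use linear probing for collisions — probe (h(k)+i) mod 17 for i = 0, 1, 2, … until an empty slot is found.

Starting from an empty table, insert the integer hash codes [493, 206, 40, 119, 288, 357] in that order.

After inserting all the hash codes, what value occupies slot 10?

493: h=8 → slot 8
206: h=1 → slot 1
40: h=4 → slot 4
119: h=8, probe 8,9 → slot 9
288: h=3 → slot 3
357: h=8, probe 8,9,10 → slot 10
Table: [∅, 206, ∅, 288, 40, ∅, ∅, ∅, 493, 119, 357, ∅, ∅, ∅, ∅, ∅, ∅]

357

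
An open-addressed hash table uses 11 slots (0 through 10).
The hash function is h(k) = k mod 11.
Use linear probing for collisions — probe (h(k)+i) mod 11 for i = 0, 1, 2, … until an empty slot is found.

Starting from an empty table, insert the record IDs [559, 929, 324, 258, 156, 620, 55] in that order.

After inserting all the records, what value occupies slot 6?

559 hashes to 9; slot 9 is free → place at 9.
929 hashes to 5; slot 5 is free → place at 5.
324 hashes to 5; 5 taken → place at 6.
258 hashes to 5; 5,6 taken → place at 7.
156 hashes to 2; slot 2 is free → place at 2.
620 hashes to 4; slot 4 is free → place at 4.
55 hashes to 0; slot 0 is free → place at 0.
Table: [55, ∅, 156, ∅, 620, 929, 324, 258, ∅, 559, ∅]

324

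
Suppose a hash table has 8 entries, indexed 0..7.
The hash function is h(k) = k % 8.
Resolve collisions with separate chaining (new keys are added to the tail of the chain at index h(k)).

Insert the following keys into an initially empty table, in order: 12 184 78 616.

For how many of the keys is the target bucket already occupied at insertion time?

Insert 12: h=4, bucket 4 empty → new chain.
Insert 184: h=0, bucket 0 empty → new chain.
Insert 78: h=6, bucket 6 empty → new chain.
Insert 616: h=0, bucket 0 nonempty → append to chain.
Final buckets:
0: 184 -> 616
1: -
2: -
3: -
4: 12
5: -
6: 78
7: -

1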